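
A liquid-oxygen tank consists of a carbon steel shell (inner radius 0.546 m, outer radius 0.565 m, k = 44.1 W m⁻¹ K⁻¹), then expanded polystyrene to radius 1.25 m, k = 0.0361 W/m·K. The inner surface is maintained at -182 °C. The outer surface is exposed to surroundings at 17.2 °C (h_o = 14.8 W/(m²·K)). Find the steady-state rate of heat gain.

Q = 93.0 W

Resistance network (inner→outer):
  R_carbon steel = (1/0.546 − 1/0.565)/(4πk) = 0.06159/(4π·44.1) = 1.111×10^-4 K/W
  R_expanded polystyrene = (1/0.565 − 1/1.25)/(4πk) = 0.9699/(4π·0.0361) = 2.138 K/W
  R_conv,out = 1/(4πr²h) = 1/(4π·1.25²·14.8) = 0.003441 K/W
ΣR = 1.111×10^-4 + 2.138 + 0.003441 = 2.142 K/W
Q = ΔT/ΣR = (-182 °C − 17.2 °C)/2.142 = -93.0 W
(Negative Q ⇒ heat flows inward; heat gain = 93.0 W.)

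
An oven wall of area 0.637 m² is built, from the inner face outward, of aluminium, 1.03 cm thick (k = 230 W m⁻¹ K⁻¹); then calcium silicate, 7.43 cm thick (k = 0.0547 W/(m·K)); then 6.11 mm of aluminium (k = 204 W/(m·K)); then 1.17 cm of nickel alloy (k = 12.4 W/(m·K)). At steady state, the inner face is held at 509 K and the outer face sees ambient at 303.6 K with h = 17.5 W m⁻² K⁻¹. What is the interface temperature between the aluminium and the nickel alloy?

Treat each layer as a resistance in series:
  R_aluminium = L/(kA) = 0.0103/(230·0.637) = 7.030×10^-5 K/W
  R_calcium silicate = L/(kA) = 0.0743/(0.0547·0.637) = 2.132 K/W
  R_aluminium = L/(kA) = 0.00611/(204·0.637) = 4.702×10^-5 K/W
  R_nickel alloy = L/(kA) = 0.0117/(12.4·0.637) = 0.001481 K/W
  R_conv,out = 1/(hA) = 1/(17.5·0.637) = 0.08971 K/W
ΣR = 7.030×10^-5 + 2.132 + 4.702×10^-5 + 0.001481 + 0.08971 = 2.223 K/W
Q = ΔT/ΣR = (509 K − 303.6 K)/2.223 = 92.40 W
From the inner boundary to the aluminium/nickel alloy interface, ΣR_partial = 2.132 K/W.
T_interface = T_in − Q·ΣR_partial = 509 K − (92.40)(2.132) = 312.0 K

T = 312.0 K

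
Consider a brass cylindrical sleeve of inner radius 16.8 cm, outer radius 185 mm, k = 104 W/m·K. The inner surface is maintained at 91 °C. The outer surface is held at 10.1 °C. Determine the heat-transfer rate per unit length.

Q' = 5.48×10^5 W/m

Q' = 2πk·ΔT/ln(r₂/r₁) = 2π × 104 × 80.9 / ln(0.185/0.168) = 5.48×10^5 W/m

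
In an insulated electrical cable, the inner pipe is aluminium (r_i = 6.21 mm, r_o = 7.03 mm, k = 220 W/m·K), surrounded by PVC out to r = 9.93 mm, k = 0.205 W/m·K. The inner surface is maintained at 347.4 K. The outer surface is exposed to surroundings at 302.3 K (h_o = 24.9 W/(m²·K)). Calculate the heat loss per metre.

Resistance network (inner→outer):
  R'_aluminium = ln(0.00703/0.00621)/(2πk) = 0.1240/(2π·220) = 8.972×10^-5 m·K/W
  R'_PVC = ln(0.00993/0.00703)/(2πk) = 0.3454/(2π·0.205) = 0.2681 m·K/W
  R'_conv,out = 1/(2πr h) = 1/(2π·0.00993·24.9) = 0.6437 m·K/W
ΣR = 8.972×10^-5 + 0.2681 + 0.6437 = 0.9119 m·K/W
Q' = ΔT/ΣR = (347.4 K − 302.3 K)/0.9119 = 49.5 W/m

Q' = 49.5 W/m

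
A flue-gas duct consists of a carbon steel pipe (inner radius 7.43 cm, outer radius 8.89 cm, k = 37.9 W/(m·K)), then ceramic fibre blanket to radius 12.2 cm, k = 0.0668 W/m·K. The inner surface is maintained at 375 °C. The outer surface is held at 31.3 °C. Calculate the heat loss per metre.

Series thermal resistances, inner to outer:
  R'_carbon steel = ln(0.0889/0.0743)/(2πk) = 0.1794/(2π·37.9) = 7.534×10^-4 m·K/W
  R'_ceramic fibre blanket = ln(0.122/0.0889)/(2πk) = 0.3165/(2π·0.0668) = 0.7541 m·K/W
ΣR = 7.534×10^-4 + 0.7541 = 0.7549 m·K/W
Q' = ΔT/ΣR = (375 °C − 31.3 °C)/0.7549 = 455 W/m

Q' = 455 W/m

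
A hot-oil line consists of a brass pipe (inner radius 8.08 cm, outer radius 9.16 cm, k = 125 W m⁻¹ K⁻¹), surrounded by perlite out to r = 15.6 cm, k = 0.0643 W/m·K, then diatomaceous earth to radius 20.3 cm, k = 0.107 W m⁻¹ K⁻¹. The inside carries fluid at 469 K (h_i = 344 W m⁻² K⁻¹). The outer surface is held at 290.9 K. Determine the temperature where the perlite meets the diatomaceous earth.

T = 331.6 K

Series thermal resistances, inner to outer:
  R'_conv,in = 1/(2πr h) = 1/(2π·0.0808·344) = 0.005726 m·K/W
  R'_brass = ln(0.0916/0.0808)/(2πk) = 0.1255/(2π·125) = 1.597×10^-4 m·K/W
  R'_perlite = ln(0.156/0.0916)/(2πk) = 0.5324/(2π·0.0643) = 1.318 m·K/W
  R'_diatomaceous earth = ln(0.203/0.156)/(2πk) = 0.2633/(2π·0.107) = 0.3917 m·K/W
ΣR = 0.005726 + 1.597×10^-4 + 1.318 + 0.3917 = 1.716 m·K/W
Q' = ΔT/ΣR = (469 K − 290.9 K)/1.716 = 103.8 W/m
From the inner boundary to the perlite/diatomaceous earth interface, ΣR_partial = 1.324 m·K/W.
T_interface = T_in − Q'·ΣR_partial = 469 K − (103.8)(1.324) = 331.6 K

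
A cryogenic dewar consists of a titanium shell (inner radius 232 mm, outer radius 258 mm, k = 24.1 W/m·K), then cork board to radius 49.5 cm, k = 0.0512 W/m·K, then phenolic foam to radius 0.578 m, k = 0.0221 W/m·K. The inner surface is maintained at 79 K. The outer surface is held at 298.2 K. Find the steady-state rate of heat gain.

Q = 55.8 W

Treat each layer as a resistance in series:
  R_titanium = (1/0.232 − 1/0.258)/(4πk) = 0.4344/(4π·24.1) = 0.001434 K/W
  R_cork board = (1/0.258 − 1/0.495)/(4πk) = 1.856/(4π·0.0512) = 2.884 K/W
  R_phenolic foam = (1/0.495 − 1/0.578)/(4πk) = 0.2901/(4π·0.0221) = 1.045 K/W
ΣR = 0.001434 + 2.884 + 1.045 = 3.930 K/W
Q = ΔT/ΣR = (79 K − 298.2 K)/3.930 = -55.8 W
(Negative Q ⇒ heat flows inward; heat gain = 55.8 W.)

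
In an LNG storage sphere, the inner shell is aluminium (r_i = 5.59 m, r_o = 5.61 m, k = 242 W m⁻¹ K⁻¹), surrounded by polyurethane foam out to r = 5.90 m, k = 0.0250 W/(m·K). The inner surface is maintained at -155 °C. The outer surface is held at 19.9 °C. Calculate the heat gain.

Treat each layer as a resistance in series:
  R_aluminium = (1/5.59 − 1/5.61)/(4πk) = 6.378×10^-4/(4π·242) = 2.097×10^-7 K/W
  R_polyurethane foam = (1/5.61 − 1/5.90)/(4πk) = 0.008762/(4π·0.0250) = 0.02789 K/W
ΣR = 2.097×10^-7 + 0.02789 = 0.02789 K/W
Q = ΔT/ΣR = (-155 °C − 19.9 °C)/0.02789 = -6270 W
(Negative Q ⇒ heat flows inward; heat gain = 6270 W.)

Q = 6270 W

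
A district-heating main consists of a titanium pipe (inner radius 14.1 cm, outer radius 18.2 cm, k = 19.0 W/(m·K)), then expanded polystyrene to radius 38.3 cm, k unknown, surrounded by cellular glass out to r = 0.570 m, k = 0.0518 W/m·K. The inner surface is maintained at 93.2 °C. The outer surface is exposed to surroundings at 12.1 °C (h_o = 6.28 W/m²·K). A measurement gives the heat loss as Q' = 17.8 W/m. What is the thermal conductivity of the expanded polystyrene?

k = 0.0360 W/m·K

ΣR = ΔT/Q' = |93.2 − 12.1|/17.8 = 4.556 m·K/W
Known resistances:
  R'_titanium = ln(0.182/0.141)/(2πk) = 0.2552/(2π·19.0) = 0.002138 m·K/W
  R'_cellular glass = ln(0.570/0.383)/(2πk) = 0.3976/(2π·0.0518) = 1.222 m·K/W
  R'_conv,out = 1/(2πr h) = 1/(2π·0.570·6.28) = 0.04446 m·K/W
R_expanded polystyrene = ΣR − ΣR_known = 4.556 − 1.269 = 3.287 m·K/W
ln(r₂/r₁)/(2πk) = 3.287 ⇒ k = 0.7440/(2π·3.287) = 0.0360 W/m·K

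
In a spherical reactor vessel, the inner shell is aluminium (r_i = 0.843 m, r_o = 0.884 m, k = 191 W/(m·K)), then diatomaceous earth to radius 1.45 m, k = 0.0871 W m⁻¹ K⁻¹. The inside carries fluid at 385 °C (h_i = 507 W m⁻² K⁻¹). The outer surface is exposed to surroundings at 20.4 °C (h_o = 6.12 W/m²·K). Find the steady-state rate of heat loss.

Q = 890 W

Treat each layer as a resistance in series:
  R_conv,in = 1/(4πr²h) = 1/(4π·0.843²·507) = 2.209×10^-4 K/W
  R_aluminium = (1/0.843 − 1/0.884)/(4πk) = 0.05502/(4π·191) = 2.292×10^-5 K/W
  R_diatomaceous earth = (1/0.884 − 1/1.45)/(4πk) = 0.4416/(4π·0.0871) = 0.4034 K/W
  R_conv,out = 1/(4πr²h) = 1/(4π·1.45²·6.12) = 0.006184 K/W
ΣR = 2.209×10^-4 + 2.292×10^-5 + 0.4034 + 0.006184 = 0.4098 K/W
Q = ΔT/ΣR = (385 °C − 20.4 °C)/0.4098 = 890 W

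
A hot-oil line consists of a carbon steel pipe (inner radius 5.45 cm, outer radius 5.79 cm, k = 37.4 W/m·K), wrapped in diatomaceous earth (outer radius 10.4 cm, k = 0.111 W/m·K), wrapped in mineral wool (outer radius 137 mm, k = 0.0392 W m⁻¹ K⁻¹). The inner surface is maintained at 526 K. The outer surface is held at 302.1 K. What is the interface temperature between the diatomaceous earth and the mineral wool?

T = 430 K

Resistance network (inner→outer):
  R'_carbon steel = ln(0.0579/0.0545)/(2πk) = 0.06052/(2π·37.4) = 2.575×10^-4 m·K/W
  R'_diatomaceous earth = ln(0.104/0.0579)/(2πk) = 0.5857/(2π·0.111) = 0.8398 m·K/W
  R'_mineral wool = ln(0.137/0.104)/(2πk) = 0.2756/(2π·0.0392) = 1.119 m·K/W
ΣR = 2.575×10^-4 + 0.8398 + 1.119 = 1.959 m·K/W
Q' = ΔT/ΣR = (526 K − 302.1 K)/1.959 = 114.3 W/m
From the inner boundary to the diatomaceous earth/mineral wool interface, ΣR_partial = 0.8401 m·K/W.
T_interface = T_in − Q'·ΣR_partial = 526 K − (114.3)(0.8401) = 430 K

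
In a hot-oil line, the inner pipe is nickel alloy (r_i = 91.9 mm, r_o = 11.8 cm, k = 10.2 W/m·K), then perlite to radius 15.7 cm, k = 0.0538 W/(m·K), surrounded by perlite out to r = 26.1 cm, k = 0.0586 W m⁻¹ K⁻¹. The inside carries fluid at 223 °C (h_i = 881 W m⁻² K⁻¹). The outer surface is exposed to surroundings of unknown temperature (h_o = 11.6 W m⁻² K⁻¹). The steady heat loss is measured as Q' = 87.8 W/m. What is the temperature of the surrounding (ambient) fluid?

Series resistances:
  R'_conv,in = 1/(2πr h) = 1/(2π·0.0919·881) = 0.001966 m·K/W
  R'_nickel alloy = ln(0.118/0.0919)/(2πk) = 0.2500/(2π·10.2) = 0.003901 m·K/W
  R'_perlite = ln(0.157/0.118)/(2πk) = 0.2856/(2π·0.0538) = 0.8448 m·K/W
  R'_perlite = ln(0.261/0.157)/(2πk) = 0.5083/(2π·0.0586) = 1.380 m·K/W
  R'_conv,out = 1/(2πr h) = 1/(2π·0.261·11.6) = 0.05257 m·K/W
ΣR = 2.284 m·K/W
ΔT = Q'·ΣR = 87.8 × 2.284 = 200.5 K
Heat flows outward, so T_out = T_in − ΔT = 223 − 200.5 = 22.5 °C

T_out = 22.5 °C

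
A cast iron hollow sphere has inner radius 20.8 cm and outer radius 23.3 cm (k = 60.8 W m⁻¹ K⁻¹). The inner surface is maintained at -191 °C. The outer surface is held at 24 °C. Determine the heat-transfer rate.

Q = 4πk·ΔT/(1/r₁ − 1/r₂) = 4π × 60.8 × 215 / (1/0.208 − 1/0.233) = 3.18×10^5 W

Q = 3.18×10^5 W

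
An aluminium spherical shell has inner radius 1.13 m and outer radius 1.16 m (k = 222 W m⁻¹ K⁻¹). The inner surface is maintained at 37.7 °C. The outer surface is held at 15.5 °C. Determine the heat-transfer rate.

Q = 4πk·ΔT/(1/r₁ − 1/r₂) = 4π × 222 × 22.2 / (1/1.13 − 1/1.16) = 2.71×10^6 W

Q = 2.71×10^6 W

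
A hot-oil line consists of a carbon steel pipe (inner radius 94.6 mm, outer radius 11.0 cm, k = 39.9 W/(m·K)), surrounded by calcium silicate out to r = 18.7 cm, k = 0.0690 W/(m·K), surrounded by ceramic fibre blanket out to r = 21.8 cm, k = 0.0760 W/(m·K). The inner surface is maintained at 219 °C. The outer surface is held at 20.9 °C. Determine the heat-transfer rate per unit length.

Series thermal resistances, inner to outer:
  R'_carbon steel = ln(0.110/0.0946)/(2πk) = 0.1508/(2π·39.9) = 6.016×10^-4 m·K/W
  R'_calcium silicate = ln(0.187/0.110)/(2πk) = 0.5306/(2π·0.0690) = 1.224 m·K/W
  R'_ceramic fibre blanket = ln(0.218/0.187)/(2πk) = 0.1534/(2π·0.0760) = 0.3212 m·K/W
ΣR = 6.016×10^-4 + 1.224 + 0.3212 = 1.546 m·K/W
Q' = ΔT/ΣR = (219 °C − 20.9 °C)/1.546 = 128 W/m

Q' = 128 W/m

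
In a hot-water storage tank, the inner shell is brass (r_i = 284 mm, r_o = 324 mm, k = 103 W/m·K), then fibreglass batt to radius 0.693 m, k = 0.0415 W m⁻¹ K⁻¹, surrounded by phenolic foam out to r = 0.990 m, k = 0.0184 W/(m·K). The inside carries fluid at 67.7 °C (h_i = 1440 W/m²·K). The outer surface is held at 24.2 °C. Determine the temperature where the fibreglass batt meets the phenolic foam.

T = 40.4 °C

Resistance network (inner→outer):
  R_conv,in = 1/(4πr²h) = 1/(4π·0.284²·1440) = 6.852×10^-4 K/W
  R_brass = (1/0.284 − 1/0.324)/(4πk) = 0.4347/(4π·103) = 3.359×10^-4 K/W
  R_fibreglass batt = (1/0.324 − 1/0.693)/(4πk) = 1.643/(4π·0.0415) = 3.151 K/W
  R_phenolic foam = (1/0.693 − 1/0.990)/(4πk) = 0.4329/(4π·0.0184) = 1.872 K/W
ΣR = 6.852×10^-4 + 3.359×10^-4 + 3.151 + 1.872 = 5.024 K/W
Q = ΔT/ΣR = (67.7 °C − 24.2 °C)/5.024 = 8.658 W
From the inner boundary to the fibreglass batt/phenolic foam interface, ΣR_partial = 3.152 K/W.
T_interface = T_in − Q·ΣR_partial = 67.7 °C − (8.658)(3.152) = 40.4 °C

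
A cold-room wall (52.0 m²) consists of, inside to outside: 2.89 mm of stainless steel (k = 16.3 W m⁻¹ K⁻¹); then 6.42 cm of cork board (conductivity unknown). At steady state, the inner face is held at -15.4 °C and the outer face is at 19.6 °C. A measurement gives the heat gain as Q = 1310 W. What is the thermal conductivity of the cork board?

ΣR = ΔT/Q = |-15.4 − 19.6|/1310 = 0.02672 K/W
Known resistances:
  R_stainless steel = L/(kA) = 0.00289/(16.3·52.0) = 3.410×10^-6 K/W
R_cork board = ΣR − ΣR_known = 0.02672 − 3.410×10^-6 = 0.02672 K/W
L/(kA) = 0.02672 ⇒ k = 0.0642/(0.02672·52.0) = 0.0462 W/m·K

k = 0.0462 W/m·K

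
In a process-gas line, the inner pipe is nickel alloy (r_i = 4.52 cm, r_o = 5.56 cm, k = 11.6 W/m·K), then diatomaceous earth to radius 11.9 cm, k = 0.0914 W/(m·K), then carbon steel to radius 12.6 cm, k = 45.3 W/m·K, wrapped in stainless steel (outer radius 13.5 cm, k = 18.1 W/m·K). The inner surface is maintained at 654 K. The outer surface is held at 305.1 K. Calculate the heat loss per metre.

Treat each layer as a resistance in series:
  R'_nickel alloy = ln(0.0556/0.0452)/(2πk) = 0.2071/(2π·11.6) = 0.002841 m·K/W
  R'_diatomaceous earth = ln(0.119/0.0556)/(2πk) = 0.7609/(2π·0.0914) = 1.325 m·K/W
  R'_carbon steel = ln(0.126/0.119)/(2πk) = 0.05716/(2π·45.3) = 2.008×10^-4 m·K/W
  R'_stainless steel = ln(0.135/0.126)/(2πk) = 0.06899/(2π·18.1) = 6.067×10^-4 m·K/W
ΣR = 0.002841 + 1.325 + 2.008×10^-4 + 6.067×10^-4 = 1.329 m·K/W
Q' = ΔT/ΣR = (654 K − 305.1 K)/1.329 = 263 W/m

Q' = 263 W/m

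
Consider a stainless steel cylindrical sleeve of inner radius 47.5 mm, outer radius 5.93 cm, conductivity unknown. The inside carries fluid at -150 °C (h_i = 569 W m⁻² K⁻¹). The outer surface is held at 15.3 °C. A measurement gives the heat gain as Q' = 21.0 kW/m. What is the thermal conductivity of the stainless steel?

ΣR = ΔT/Q' = |-150 − 15.3|/21000 = 0.007871 m·K/W
Known resistances:
  R'_conv,in = 1/(2πr h) = 1/(2π·0.0475·569) = 0.005889 m·K/W
R_stainless steel = ΣR − ΣR_known = 0.007871 − 0.005889 = 0.001982 m·K/W
ln(r₂/r₁)/(2πk) = 0.001982 ⇒ k = 0.2219/(2π·0.001982) = 17.8 W/m·K

k = 17.8 W/m·K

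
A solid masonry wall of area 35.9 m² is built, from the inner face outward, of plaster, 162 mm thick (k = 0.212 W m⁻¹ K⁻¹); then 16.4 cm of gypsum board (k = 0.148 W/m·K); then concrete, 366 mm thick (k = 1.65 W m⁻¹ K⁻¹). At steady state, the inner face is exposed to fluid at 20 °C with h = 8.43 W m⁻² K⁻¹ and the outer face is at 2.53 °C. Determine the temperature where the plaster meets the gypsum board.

Resistance network (inner→outer):
  R_conv,in = 1/(hA) = 1/(8.43·35.9) = 0.003304 K/W
  R_plaster = L/(kA) = 0.162/(0.212·35.9) = 0.02129 K/W
  R_gypsum board = L/(kA) = 0.164/(0.148·35.9) = 0.03087 K/W
  R_concrete = L/(kA) = 0.366/(1.65·35.9) = 0.006179 K/W
ΣR = 0.003304 + 0.02129 + 0.03087 + 0.006179 = 0.06164 K/W
Q = ΔT/ΣR = (20 °C − 2.53 °C)/0.06164 = 283.4 W
From the inner boundary to the plaster/gypsum board interface, ΣR_partial = 0.02459 K/W.
T_interface = T_in − Q·ΣR_partial = 20 °C − (283.4)(0.02459) = 13.0 °C

T = 13.0 °C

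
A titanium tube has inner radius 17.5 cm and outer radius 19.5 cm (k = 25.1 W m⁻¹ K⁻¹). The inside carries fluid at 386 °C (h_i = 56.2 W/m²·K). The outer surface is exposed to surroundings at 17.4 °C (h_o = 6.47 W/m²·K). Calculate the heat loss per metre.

Treat each layer as a resistance in series:
  R'_conv,in = 1/(2πr h) = 1/(2π·0.175·56.2) = 0.01618 m·K/W
  R'_titanium = ln(0.195/0.175)/(2πk) = 0.1082/(2π·25.1) = 6.862×10^-4 m·K/W
  R'_conv,out = 1/(2πr h) = 1/(2π·0.195·6.47) = 0.1261 m·K/W
ΣR = 0.01618 + 6.862×10^-4 + 0.1261 = 0.1430 m·K/W
Q' = ΔT/ΣR = (386 °C − 17.4 °C)/0.1430 = 2580 W/m

Q' = 2.58 kW/m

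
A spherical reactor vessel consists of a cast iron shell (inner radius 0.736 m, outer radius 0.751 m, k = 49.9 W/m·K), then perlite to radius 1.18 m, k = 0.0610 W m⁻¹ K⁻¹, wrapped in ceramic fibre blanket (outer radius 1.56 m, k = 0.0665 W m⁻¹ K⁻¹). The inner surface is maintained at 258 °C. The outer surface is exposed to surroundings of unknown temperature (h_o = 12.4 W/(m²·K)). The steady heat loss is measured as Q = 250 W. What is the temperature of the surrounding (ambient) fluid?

T_out = 37.7 °C

Series resistances:
  R_cast iron = (1/0.736 − 1/0.751)/(4πk) = 0.02714/(4π·49.9) = 4.328×10^-5 K/W
  R_perlite = (1/0.751 − 1/1.18)/(4πk) = 0.4841/(4π·0.0610) = 0.6315 K/W
  R_ceramic fibre blanket = (1/1.18 − 1/1.56)/(4πk) = 0.2064/(4π·0.0665) = 0.2470 K/W
  R_conv,out = 1/(4πr²h) = 1/(4π·1.56²·12.4) = 0.002637 K/W
ΣR = 0.8812 K/W
ΔT = Q·ΣR = 250 × 0.8812 = 220.3 K
Heat flows outward, so T_out = T_in − ΔT = 258 − 220.3 = 37.7 °C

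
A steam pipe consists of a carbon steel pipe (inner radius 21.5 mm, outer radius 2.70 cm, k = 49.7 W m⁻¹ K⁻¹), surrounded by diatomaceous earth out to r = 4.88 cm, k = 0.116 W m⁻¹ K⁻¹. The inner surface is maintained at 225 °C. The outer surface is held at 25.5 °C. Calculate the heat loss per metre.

Q' = 245 W/m

Treat each layer as a resistance in series:
  R'_carbon steel = ln(0.0270/0.0215)/(2πk) = 0.2278/(2π·49.7) = 7.294×10^-4 m·K/W
  R'_diatomaceous earth = ln(0.0488/0.0270)/(2πk) = 0.5919/(2π·0.116) = 0.8121 m·K/W
ΣR = 7.294×10^-4 + 0.8121 = 0.8128 m·K/W
Q' = ΔT/ΣR = (225 °C − 25.5 °C)/0.8128 = 245 W/m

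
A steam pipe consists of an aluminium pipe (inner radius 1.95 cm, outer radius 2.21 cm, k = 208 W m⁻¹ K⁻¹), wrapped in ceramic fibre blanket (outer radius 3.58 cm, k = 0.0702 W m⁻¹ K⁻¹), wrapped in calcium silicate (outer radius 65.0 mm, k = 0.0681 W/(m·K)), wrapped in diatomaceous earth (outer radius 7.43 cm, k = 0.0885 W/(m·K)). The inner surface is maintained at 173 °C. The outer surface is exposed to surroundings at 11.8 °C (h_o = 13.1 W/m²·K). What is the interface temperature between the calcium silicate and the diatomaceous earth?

T = 34.3 °C

Treat each layer as a resistance in series:
  R'_aluminium = ln(0.0221/0.0195)/(2πk) = 0.1252/(2π·208) = 9.577×10^-5 m·K/W
  R'_ceramic fibre blanket = ln(0.0358/0.0221)/(2πk) = 0.4824/(2π·0.0702) = 1.094 m·K/W
  R'_calcium silicate = ln(0.0650/0.0358)/(2πk) = 0.5964/(2π·0.0681) = 1.394 m·K/W
  R'_diatomaceous earth = ln(0.0743/0.0650)/(2πk) = 0.1337/(2π·0.0885) = 0.2405 m·K/W
  R'_conv,out = 1/(2πr h) = 1/(2π·0.0743·13.1) = 0.1635 m·K/W
ΣR = 9.577×10^-5 + 1.094 + 1.394 + 0.2405 + 0.1635 = 2.892 m·K/W
Q' = ΔT/ΣR = (173 °C − 11.8 °C)/2.892 = 55.74 W/m
From the inner boundary to the calcium silicate/diatomaceous earth interface, ΣR_partial = 2.488 m·K/W.
T_interface = T_in − Q'·ΣR_partial = 173 °C − (55.74)(2.488) = 34.3 °C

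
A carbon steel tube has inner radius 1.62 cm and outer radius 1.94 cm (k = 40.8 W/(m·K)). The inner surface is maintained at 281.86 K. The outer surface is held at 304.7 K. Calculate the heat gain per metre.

Q' = 32.5 kW/m

Q' = 2πk·ΔT/ln(r₂/r₁) = 2π × 40.8 × 22.84 / ln(0.0194/0.0162) = 32500 W/m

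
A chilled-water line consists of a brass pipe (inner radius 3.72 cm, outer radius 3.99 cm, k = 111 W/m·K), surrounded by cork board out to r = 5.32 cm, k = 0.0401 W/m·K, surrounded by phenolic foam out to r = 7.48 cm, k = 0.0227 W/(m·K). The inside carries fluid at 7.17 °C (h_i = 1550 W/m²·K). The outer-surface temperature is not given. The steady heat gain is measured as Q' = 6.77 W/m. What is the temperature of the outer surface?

T_out = 31.1 °C

Series resistances:
  R'_conv,in = 1/(2πr h) = 1/(2π·0.0372·1550) = 0.002760 m·K/W
  R'_brass = ln(0.0399/0.0372)/(2πk) = 0.07007/(2π·111) = 1.005×10^-4 m·K/W
  R'_cork board = ln(0.0532/0.0399)/(2πk) = 0.2877/(2π·0.0401) = 1.142 m·K/W
  R'_phenolic foam = ln(0.0748/0.0532)/(2πk) = 0.3408/(2π·0.0227) = 2.389 m·K/W
ΣR = 3.534 m·K/W
ΔT = Q'·ΣR = 6.77 × 3.534 = 23.93 K
Heat flows inward, so T_out = T_in + ΔT = 7.17 + 23.93 = 31.1 °C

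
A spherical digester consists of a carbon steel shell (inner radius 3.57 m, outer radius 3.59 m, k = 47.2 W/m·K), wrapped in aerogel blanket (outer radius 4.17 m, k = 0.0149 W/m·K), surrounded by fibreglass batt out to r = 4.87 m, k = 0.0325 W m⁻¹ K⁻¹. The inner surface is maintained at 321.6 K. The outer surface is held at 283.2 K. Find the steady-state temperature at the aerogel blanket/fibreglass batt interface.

Resistance network (inner→outer):
  R_carbon steel = (1/3.57 − 1/3.59)/(4πk) = 0.001561/(4π·47.2) = 2.631×10^-6 K/W
  R_aerogel blanket = (1/3.59 − 1/4.17)/(4πk) = 0.03874/(4π·0.0149) = 0.2069 K/W
  R_fibreglass batt = (1/4.17 − 1/4.87)/(4πk) = 0.03447/(4π·0.0325) = 0.08440 K/W
ΣR = 2.631×10^-6 + 0.2069 + 0.08440 = 0.2913 K/W
Q = ΔT/ΣR = (321.6 K − 283.2 K)/0.2913 = 131.8 W
From the inner boundary to the aerogel blanket/fibreglass batt interface, ΣR_partial = 0.2069 K/W.
T_interface = T_in − Q·ΣR_partial = 321.6 K − (131.8)(0.2069) = 294.3 K

T = 294.3 K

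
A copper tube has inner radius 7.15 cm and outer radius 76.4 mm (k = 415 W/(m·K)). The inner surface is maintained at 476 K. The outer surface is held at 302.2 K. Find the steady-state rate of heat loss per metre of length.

Q' = 2πk·ΔT/ln(r₂/r₁) = 2π × 415 × 173.8 / ln(0.0764/0.0715) = 6.84×10^6 W/m

Q' = 6840 kW/m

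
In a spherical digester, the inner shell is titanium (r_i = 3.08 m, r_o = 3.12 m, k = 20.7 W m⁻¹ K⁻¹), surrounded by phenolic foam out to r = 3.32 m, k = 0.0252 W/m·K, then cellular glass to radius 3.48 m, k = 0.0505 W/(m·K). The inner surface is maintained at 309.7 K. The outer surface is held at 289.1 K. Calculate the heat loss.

Q = 249 W

Resistance network (inner→outer):
  R_titanium = (1/3.08 − 1/3.12)/(4πk) = 0.004163/(4π·20.7) = 1.600×10^-5 K/W
  R_phenolic foam = (1/3.12 − 1/3.32)/(4πk) = 0.01931/(4π·0.0252) = 0.06097 K/W
  R_cellular glass = (1/3.32 − 1/3.48)/(4πk) = 0.01385/(4π·0.0505) = 0.02182 K/W
ΣR = 1.600×10^-5 + 0.06097 + 0.02182 = 0.08281 K/W
Q = ΔT/ΣR = (309.7 K − 289.1 K)/0.08281 = 249 W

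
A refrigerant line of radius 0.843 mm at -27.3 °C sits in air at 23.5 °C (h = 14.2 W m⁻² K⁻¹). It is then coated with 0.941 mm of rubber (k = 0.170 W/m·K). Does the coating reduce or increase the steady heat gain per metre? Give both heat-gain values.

increases: 3.82 → 7.27 W/m

Critical radius for a cylinder: r_cr = k/h = 0.0120 m = 1.20 cm.
Outer radius after coating: r₂ = 8.43×10^-4 + 9.41×10^-4 = 0.001784 m.
Since r₁ < r_cr and r₂ ≤ r_cr, the coating moves toward the maximum at r_cr — heat gain rises.
Bare: R = 1/(2πr₁h) = 13.30 m·K/W; Q = 50.8/13.30 = 3.82 W/m.
Coated: R = R_cond + R_conv = 6.984 m·K/W; Q = 50.8/6.984 = 7.27 W/m.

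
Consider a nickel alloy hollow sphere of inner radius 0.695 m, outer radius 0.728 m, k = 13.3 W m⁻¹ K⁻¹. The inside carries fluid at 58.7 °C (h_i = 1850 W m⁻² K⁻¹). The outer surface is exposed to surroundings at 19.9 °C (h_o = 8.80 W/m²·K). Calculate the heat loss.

Resistance network (inner→outer):
  R_conv,in = 1/(4πr²h) = 1/(4π·0.695²·1850) = 8.905×10^-5 K/W
  R_nickel alloy = (1/0.695 − 1/0.728)/(4πk) = 0.06522/(4π·13.3) = 3.902×10^-4 K/W
  R_conv,out = 1/(4πr²h) = 1/(4π·0.728²·8.80) = 0.01706 K/W
ΣR = 8.905×10^-5 + 3.902×10^-4 + 0.01706 = 0.01754 K/W
Q = ΔT/ΣR = (58.7 °C − 19.9 °C)/0.01754 = 2210 W

Q = 2210 W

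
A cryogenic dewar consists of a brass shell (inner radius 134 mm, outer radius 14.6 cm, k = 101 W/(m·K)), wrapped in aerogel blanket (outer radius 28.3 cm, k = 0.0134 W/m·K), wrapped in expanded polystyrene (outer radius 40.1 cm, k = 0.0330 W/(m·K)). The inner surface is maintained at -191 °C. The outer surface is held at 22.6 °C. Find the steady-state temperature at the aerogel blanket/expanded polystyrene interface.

Treat each layer as a resistance in series:
  R_brass = (1/0.134 − 1/0.146)/(4πk) = 0.6134/(4π·101) = 4.833×10^-4 K/W
  R_aerogel blanket = (1/0.146 − 1/0.283)/(4πk) = 3.316/(4π·0.0134) = 19.69 K/W
  R_expanded polystyrene = (1/0.283 − 1/0.401)/(4πk) = 1.040/(4π·0.0330) = 2.507 K/W
ΣR = 4.833×10^-4 + 19.69 + 2.507 = 22.20 K/W
Q = ΔT/ΣR = (-191 °C − 22.6 °C)/22.20 = -9.622 W
From the inner boundary to the aerogel blanket/expanded polystyrene interface, ΣR_partial = 19.69 K/W.
T_interface = T_in − Q·ΣR_partial = -191 °C − (-9.622)(19.69) = -1.5 °C

T = -1.5 °C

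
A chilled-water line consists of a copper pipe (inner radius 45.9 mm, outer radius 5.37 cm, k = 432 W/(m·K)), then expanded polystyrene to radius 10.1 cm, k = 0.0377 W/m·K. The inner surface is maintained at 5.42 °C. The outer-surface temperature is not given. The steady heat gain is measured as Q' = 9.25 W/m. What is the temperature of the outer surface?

T_out = 30.1 °C

Series resistances:
  R'_copper = ln(0.0537/0.0459)/(2πk) = 0.1569/(2π·432) = 5.782×10^-5 m·K/W
  R'_expanded polystyrene = ln(0.101/0.0537)/(2πk) = 0.6317/(2π·0.0377) = 2.667 m·K/W
ΣR = 2.667 m·K/W
ΔT = Q'·ΣR = 9.25 × 2.667 = 24.67 K
Heat flows inward, so T_out = T_in + ΔT = 5.42 + 24.67 = 30.1 °C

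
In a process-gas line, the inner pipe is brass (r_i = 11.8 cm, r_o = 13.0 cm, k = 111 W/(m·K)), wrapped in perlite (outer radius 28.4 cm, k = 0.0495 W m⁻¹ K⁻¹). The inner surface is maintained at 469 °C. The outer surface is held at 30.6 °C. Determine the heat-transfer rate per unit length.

Q' = 174 W/m

Series thermal resistances, inner to outer:
  R'_brass = ln(0.130/0.118)/(2πk) = 0.09685/(2π·111) = 1.389×10^-4 m·K/W
  R'_perlite = ln(0.284/0.130)/(2πk) = 0.7814/(2π·0.0495) = 2.513 m·K/W
ΣR = 1.389×10^-4 + 2.513 = 2.513 m·K/W
Q' = ΔT/ΣR = (469 °C − 30.6 °C)/2.513 = 174 W/m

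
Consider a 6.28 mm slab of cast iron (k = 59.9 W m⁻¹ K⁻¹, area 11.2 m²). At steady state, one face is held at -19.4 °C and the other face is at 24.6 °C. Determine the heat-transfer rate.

Q = 4.70×10^6 W

Q = kA·ΔT/L = 59.9 × 11.2 × |-19.4 °C − 24.6 °C| / 0.00628 = 4.70×10^6 W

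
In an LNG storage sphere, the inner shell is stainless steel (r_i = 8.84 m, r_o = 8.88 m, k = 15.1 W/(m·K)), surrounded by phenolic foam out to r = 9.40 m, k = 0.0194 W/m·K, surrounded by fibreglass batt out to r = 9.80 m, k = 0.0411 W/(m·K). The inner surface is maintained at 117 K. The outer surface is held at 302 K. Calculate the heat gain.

Q = 5.45 kW

Treat each layer as a resistance in series:
  R_stainless steel = (1/8.84 − 1/8.88)/(4πk) = 5.096×10^-4/(4π·15.1) = 2.685×10^-6 K/W
  R_phenolic foam = (1/8.88 − 1/9.40)/(4πk) = 0.006230/(4π·0.0194) = 0.02555 K/W
  R_fibreglass batt = (1/9.40 − 1/9.80)/(4πk) = 0.004342/(4π·0.0411) = 0.008407 K/W
ΣR = 2.685×10^-6 + 0.02555 + 0.008407 = 0.03396 K/W
Q = ΔT/ΣR = (117 K − 302 K)/0.03396 = -5450 W
(Negative Q ⇒ heat flows inward; heat gain = 5450 W.)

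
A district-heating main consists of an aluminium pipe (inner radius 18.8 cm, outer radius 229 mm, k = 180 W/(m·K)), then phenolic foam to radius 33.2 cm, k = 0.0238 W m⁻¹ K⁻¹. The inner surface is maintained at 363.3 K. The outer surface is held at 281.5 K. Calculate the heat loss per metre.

Q' = 32.9 W/m

Resistance network (inner→outer):
  R'_aluminium = ln(0.229/0.188)/(2πk) = 0.1973/(2π·180) = 1.744×10^-4 m·K/W
  R'_phenolic foam = ln(0.332/0.229)/(2πk) = 0.3714/(2π·0.0238) = 2.484 m·K/W
ΣR = 1.744×10^-4 + 2.484 = 2.484 m·K/W
Q' = ΔT/ΣR = (363.3 K − 281.5 K)/2.484 = 32.9 W/m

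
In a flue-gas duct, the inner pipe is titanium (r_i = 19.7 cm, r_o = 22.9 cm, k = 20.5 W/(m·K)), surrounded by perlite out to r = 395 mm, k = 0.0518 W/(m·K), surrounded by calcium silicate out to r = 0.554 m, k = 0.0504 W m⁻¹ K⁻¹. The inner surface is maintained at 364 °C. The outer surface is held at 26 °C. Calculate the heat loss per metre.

Q' = 123 W/m

Resistance network (inner→outer):
  R'_titanium = ln(0.229/0.197)/(2πk) = 0.1505/(2π·20.5) = 0.001169 m·K/W
  R'_perlite = ln(0.395/0.229)/(2πk) = 0.5452/(2π·0.0518) = 1.675 m·K/W
  R'_calcium silicate = ln(0.554/0.395)/(2πk) = 0.3383/(2π·0.0504) = 1.068 m·K/W
ΣR = 0.001169 + 1.675 + 1.068 = 2.744 m·K/W
Q' = ΔT/ΣR = (364 °C − 26 °C)/2.744 = 123 W/m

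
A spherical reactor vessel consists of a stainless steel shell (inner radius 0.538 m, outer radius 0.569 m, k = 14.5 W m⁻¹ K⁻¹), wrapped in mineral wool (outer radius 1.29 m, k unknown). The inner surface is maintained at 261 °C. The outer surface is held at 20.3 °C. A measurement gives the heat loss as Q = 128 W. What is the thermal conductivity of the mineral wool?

ΣR = ΔT/Q = |261 − 20.3|/128 = 1.880 K/W
Known resistances:
  R_stainless steel = (1/0.538 − 1/0.569)/(4πk) = 0.1013/(4π·14.5) = 5.558×10^-4 K/W
R_mineral wool = ΣR − ΣR_known = 1.880 − 5.558×10^-4 = 1.879 K/W
(1/r₁−1/r₂)/(4πk) = 1.879 ⇒ k = 0.9823/(4π·1.879) = 0.0416 W/m·K

k = 0.0416 W/m·K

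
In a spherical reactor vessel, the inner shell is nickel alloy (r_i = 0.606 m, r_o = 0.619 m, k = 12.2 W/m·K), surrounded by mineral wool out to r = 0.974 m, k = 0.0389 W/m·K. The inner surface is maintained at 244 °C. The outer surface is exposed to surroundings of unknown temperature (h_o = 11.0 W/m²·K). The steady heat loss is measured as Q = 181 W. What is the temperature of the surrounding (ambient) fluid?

T_out = 24.6 °C

Series resistances:
  R_nickel alloy = (1/0.606 − 1/0.619)/(4πk) = 0.03466/(4π·12.2) = 2.261×10^-4 K/W
  R_mineral wool = (1/0.619 − 1/0.974)/(4πk) = 0.5888/(4π·0.0389) = 1.205 K/W
  R_conv,out = 1/(4πr²h) = 1/(4π·0.974²·11.0) = 0.007626 K/W
ΣR = 1.212 K/W
ΔT = Q·ΣR = 181 × 1.212 = 219.4 K
Heat flows outward, so T_out = T_in − ΔT = 244 − 219.4 = 24.6 °C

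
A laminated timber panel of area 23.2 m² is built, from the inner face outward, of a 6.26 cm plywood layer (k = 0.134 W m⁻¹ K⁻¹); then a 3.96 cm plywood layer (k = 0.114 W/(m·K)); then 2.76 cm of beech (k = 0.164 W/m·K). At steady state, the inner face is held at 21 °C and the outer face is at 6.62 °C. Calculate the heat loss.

Q = 339 W

Resistance network (inner→outer):
  R_plywood = L/(kA) = 0.0626/(0.134·23.2) = 0.02014 K/W
  R_plywood = L/(kA) = 0.0396/(0.114·23.2) = 0.01497 K/W
  R_beech = L/(kA) = 0.0276/(0.164·23.2) = 0.007254 K/W
ΣR = 0.02014 + 0.01497 + 0.007254 = 0.04236 K/W
Q = ΔT/ΣR = (21 °C − 6.62 °C)/0.04236 = 339 W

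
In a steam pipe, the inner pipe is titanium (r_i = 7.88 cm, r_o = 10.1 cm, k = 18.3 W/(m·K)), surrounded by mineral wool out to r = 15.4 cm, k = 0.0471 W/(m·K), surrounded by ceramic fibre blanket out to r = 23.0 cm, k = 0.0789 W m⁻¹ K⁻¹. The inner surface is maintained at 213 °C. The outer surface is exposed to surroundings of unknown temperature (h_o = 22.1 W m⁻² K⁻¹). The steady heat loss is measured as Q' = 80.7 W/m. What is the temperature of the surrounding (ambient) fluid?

Sum the resistances:
  R'_titanium = ln(0.101/0.0788)/(2πk) = 0.2482/(2π·18.3) = 0.002159 m·K/W
  R'_mineral wool = ln(0.154/0.101)/(2πk) = 0.4218/(2π·0.0471) = 1.425 m·K/W
  R'_ceramic fibre blanket = ln(0.230/0.154)/(2πk) = 0.4011/(2π·0.0789) = 0.8091 m·K/W
  R'_conv,out = 1/(2πr h) = 1/(2π·0.230·22.1) = 0.03131 m·K/W
ΣR = 2.268 m·K/W
ΔT = Q'·ΣR = 80.7 × 2.268 = 183.0 K
Heat flows outward, so T_out = T_in − ΔT = 213 − 183.0 = 30.0 °C

T_out = 30.0 °C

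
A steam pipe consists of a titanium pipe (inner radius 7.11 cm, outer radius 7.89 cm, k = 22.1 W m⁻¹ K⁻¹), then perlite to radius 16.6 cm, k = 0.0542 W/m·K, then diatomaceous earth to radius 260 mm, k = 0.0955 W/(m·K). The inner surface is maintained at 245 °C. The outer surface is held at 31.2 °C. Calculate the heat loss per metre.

Q' = 72.9 W/m

Resistance network (inner→outer):
  R'_titanium = ln(0.0789/0.0711)/(2πk) = 0.1041/(2π·22.1) = 7.496×10^-4 m·K/W
  R'_perlite = ln(0.166/0.0789)/(2πk) = 0.7438/(2π·0.0542) = 2.184 m·K/W
  R'_diatomaceous earth = ln(0.260/0.166)/(2πk) = 0.4487/(2π·0.0955) = 0.7478 m·K/W
ΣR = 7.496×10^-4 + 2.184 + 0.7478 = 2.933 m·K/W
Q' = ΔT/ΣR = (245 °C − 31.2 °C)/2.933 = 72.9 W/m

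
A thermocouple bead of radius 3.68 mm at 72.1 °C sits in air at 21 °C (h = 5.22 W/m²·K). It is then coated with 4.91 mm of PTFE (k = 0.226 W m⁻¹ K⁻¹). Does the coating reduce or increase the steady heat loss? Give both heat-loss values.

Critical radius for a sphere: r_cr = 2k/h = 0.0866 m = 8.66 cm.
Outer radius after coating: r₂ = 0.00368 + 0.00491 = 0.00859 m.
Since r₁ < r_cr and r₂ ≤ r_cr, the coating moves toward the maximum at r_cr — heat loss rises.
Bare: R = 1/(4πr₁²h) = 1126 K/W; Q = 51.1/1126 = 0.0454 W.
Coated: R = R_cond + R_conv = 261.3 K/W; Q = 51.1/261.3 = 0.196 W.

increases: 0.0454 → 0.196 W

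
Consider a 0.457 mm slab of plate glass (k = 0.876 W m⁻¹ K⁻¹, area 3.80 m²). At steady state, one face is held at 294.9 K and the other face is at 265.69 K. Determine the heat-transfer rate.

Q = 213 kW

Q = kA·ΔT/L = 0.876 × 3.80 × |294.9 K − 265.69 K| / 4.57×10^-4 = 2.13×10^5 W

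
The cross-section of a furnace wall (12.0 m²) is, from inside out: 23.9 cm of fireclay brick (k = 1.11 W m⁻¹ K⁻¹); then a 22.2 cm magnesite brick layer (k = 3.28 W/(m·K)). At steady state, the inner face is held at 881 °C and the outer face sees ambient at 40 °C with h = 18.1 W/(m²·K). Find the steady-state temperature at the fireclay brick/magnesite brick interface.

T = 346 °C

Series thermal resistances, inner to outer:
  R_fireclay brick = L/(kA) = 0.239/(1.11·12.0) = 0.01794 K/W
  R_magnesite brick = L/(kA) = 0.222/(3.28·12.0) = 0.005640 K/W
  R_conv,out = 1/(hA) = 1/(18.1·12.0) = 0.004604 K/W
ΣR = 0.01794 + 0.005640 + 0.004604 = 0.02818 K/W
Q = ΔT/ΣR = (881 °C − 40 °C)/0.02818 = 29840 W
From the inner boundary to the fireclay brick/magnesite brick interface, ΣR_partial = 0.01794 K/W.
T_interface = T_in − Q·ΣR_partial = 881 °C − (29840)(0.01794) = 346 °C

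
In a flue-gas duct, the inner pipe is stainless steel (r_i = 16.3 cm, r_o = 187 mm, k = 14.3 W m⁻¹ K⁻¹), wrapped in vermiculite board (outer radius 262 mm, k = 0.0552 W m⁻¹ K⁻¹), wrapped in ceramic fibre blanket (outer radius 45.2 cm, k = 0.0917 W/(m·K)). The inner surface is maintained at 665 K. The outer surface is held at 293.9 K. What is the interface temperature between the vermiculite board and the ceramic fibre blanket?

Series thermal resistances, inner to outer:
  R'_stainless steel = ln(0.187/0.163)/(2πk) = 0.1374/(2π·14.3) = 0.001529 m·K/W
  R'_vermiculite board = ln(0.262/0.187)/(2πk) = 0.3372/(2π·0.0552) = 0.9723 m·K/W
  R'_ceramic fibre blanket = ln(0.452/0.262)/(2πk) = 0.5453/(2π·0.0917) = 0.9465 m·K/W
ΣR = 0.001529 + 0.9723 + 0.9465 = 1.920 m·K/W
Q' = ΔT/ΣR = (665 K − 293.9 K)/1.920 = 193.3 W/m
From the inner boundary to the vermiculite board/ceramic fibre blanket interface, ΣR_partial = 0.9738 m·K/W.
T_interface = T_in − Q'·ΣR_partial = 665 K − (193.3)(0.9738) = 477 K

T = 477 K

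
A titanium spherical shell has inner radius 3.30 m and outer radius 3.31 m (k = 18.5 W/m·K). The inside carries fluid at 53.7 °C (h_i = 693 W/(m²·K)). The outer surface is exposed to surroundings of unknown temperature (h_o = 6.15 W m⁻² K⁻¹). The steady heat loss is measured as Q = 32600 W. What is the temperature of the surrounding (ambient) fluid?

Series resistances:
  R_conv,in = 1/(4πr²h) = 1/(4π·3.30²·693) = 1.054×10^-5 K/W
  R_titanium = (1/3.30 − 1/3.31)/(4πk) = 9.155×10^-4/(4π·18.5) = 3.938×10^-6 K/W
  R_conv,out = 1/(4πr²h) = 1/(4π·3.31²·6.15) = 0.001181 K/W
ΣR = 0.001196 K/W
ΔT = Q·ΣR = 32600 × 0.001196 = 38.99 K
Heat flows outward, so T_out = T_in − ΔT = 53.7 − 38.99 = 14.7 °C

T_out = 14.7 °C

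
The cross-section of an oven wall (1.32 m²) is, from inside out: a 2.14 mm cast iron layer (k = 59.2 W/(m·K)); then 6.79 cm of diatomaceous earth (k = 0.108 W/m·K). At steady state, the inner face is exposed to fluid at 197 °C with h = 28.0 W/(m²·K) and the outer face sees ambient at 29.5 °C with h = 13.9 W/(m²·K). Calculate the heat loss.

Q = 300 W

Treat each layer as a resistance in series:
  R_conv,in = 1/(hA) = 1/(28.0·1.32) = 0.02706 K/W
  R_cast iron = L/(kA) = 0.00214/(59.2·1.32) = 2.739×10^-5 K/W
  R_diatomaceous earth = L/(kA) = 0.0679/(0.108·1.32) = 0.4763 K/W
  R_conv,out = 1/(hA) = 1/(13.9·1.32) = 0.05450 K/W
ΣR = 0.02706 + 2.739×10^-5 + 0.4763 + 0.05450 = 0.5579 K/W
Q = ΔT/ΣR = (197 °C − 29.5 °C)/0.5579 = 300 W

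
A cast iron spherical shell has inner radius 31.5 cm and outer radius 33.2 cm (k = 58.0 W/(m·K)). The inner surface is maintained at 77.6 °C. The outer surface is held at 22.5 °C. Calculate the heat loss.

Q = 4πk·ΔT/(1/r₁ − 1/r₂) = 4π × 58.0 × 55.1 / (1/0.315 − 1/0.332) = 2.47×10^5 W

Q = 247 kW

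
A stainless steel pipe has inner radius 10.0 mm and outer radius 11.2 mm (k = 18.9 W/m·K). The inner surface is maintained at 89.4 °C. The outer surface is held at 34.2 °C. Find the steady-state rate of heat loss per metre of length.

Q' = 2πk·ΔT/ln(r₂/r₁) = 2π × 18.9 × 55.2 / ln(0.0112/0.0100) = 57800 W/m

Q' = 57800 W/m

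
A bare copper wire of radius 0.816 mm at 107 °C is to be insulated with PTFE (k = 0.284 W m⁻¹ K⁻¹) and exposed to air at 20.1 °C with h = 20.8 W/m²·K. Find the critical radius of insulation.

For a cylinder, r_cr = k_ins/h = 0.284/20.8 = 0.0137 m = 1.37 cm

r_cr = 1.37 cm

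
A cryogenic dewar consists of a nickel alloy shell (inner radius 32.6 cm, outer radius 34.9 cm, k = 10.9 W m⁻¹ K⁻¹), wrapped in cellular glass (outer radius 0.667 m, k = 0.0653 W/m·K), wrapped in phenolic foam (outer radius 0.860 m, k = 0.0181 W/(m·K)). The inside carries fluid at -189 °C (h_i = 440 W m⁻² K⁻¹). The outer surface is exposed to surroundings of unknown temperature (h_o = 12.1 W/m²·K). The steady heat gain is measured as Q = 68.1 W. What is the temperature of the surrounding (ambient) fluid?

T_out = 25.9 °C

Series resistances:
  R_conv,in = 1/(4πr²h) = 1/(4π·0.326²·440) = 0.001702 K/W
  R_nickel alloy = (1/0.326 − 1/0.349)/(4πk) = 0.2022/(4π·10.9) = 0.001476 K/W
  R_cellular glass = (1/0.349 − 1/0.667)/(4πk) = 1.366/(4π·0.0653) = 1.665 K/W
  R_phenolic foam = (1/0.667 − 1/0.860)/(4πk) = 0.3365/(4π·0.0181) = 1.479 K/W
  R_conv,out = 1/(4πr²h) = 1/(4π·0.860²·12.1) = 0.008892 K/W
ΣR = 3.156 K/W
ΔT = Q·ΣR = 68.1 × 3.156 = 214.9 K
Heat flows inward, so T_out = T_in + ΔT = -189 + 214.9 = 25.9 °C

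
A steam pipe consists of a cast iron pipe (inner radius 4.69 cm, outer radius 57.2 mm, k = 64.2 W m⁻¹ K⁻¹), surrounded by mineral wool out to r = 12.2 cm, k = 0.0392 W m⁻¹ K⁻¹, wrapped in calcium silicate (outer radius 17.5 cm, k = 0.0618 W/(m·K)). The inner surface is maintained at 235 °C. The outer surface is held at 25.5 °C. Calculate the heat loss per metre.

Resistance network (inner→outer):
  R'_cast iron = ln(0.0572/0.0469)/(2πk) = 0.1985/(2π·64.2) = 4.922×10^-4 m·K/W
  R'_mineral wool = ln(0.122/0.0572)/(2πk) = 0.7575/(2π·0.0392) = 3.075 m·K/W
  R'_calcium silicate = ln(0.175/0.122)/(2πk) = 0.3608/(2π·0.0618) = 0.9291 m·K/W
ΣR = 4.922×10^-4 + 3.075 + 0.9291 = 4.005 m·K/W
Q' = ΔT/ΣR = (235 °C − 25.5 °C)/4.005 = 52.3 W/m

Q' = 52.3 W/m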